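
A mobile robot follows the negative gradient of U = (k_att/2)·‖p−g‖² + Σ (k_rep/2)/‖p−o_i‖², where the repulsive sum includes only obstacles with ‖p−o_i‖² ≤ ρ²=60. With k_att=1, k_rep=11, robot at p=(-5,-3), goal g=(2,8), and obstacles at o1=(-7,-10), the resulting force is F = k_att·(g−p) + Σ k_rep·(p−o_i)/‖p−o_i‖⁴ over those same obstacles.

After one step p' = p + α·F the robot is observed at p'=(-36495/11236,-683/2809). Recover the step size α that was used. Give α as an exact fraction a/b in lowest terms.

α = 1/4

F_att = 1·(g−p) = 1·(7,11) = (7.0000,11.0000)
o1: d²=53 ≤ ρ²=60; F_rep = 11·(2,7)/53² = (0.0078,0.0274)
F = F_att + ΣF_rep = (7.0078,11.0274)
Δp = p'−p = (1.7520,2.7569); α = Δx/Fx = (19685/11236) / (19685/2809) = 1/4
check: Δy/Fy = (7744/2809) / (30976/2809) = 1/4 ✓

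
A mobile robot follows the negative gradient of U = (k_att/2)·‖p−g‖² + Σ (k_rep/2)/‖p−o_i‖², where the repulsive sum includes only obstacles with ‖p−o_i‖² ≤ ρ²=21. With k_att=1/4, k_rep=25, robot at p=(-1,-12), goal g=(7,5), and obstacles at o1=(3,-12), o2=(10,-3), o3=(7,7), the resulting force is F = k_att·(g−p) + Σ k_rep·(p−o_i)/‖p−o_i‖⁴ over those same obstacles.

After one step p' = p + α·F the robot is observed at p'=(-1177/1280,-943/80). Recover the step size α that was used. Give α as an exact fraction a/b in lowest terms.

F_att = 1/4·(g−p) = 1/4·(8,17) = (2.0000,4.2500)
o1: d²=16 ≤ ρ²=21; F_rep = 25·(-4,0)/16² = (-0.3906,0.0000)
o2: d²=202 > ρ²=21 → inactive
o3: d²=425 > ρ²=21 → inactive
F = F_att + ΣF_rep = (1.6094,4.2500)
Δp = p'−p = (0.0805,0.2125); α = Δx/Fx = (103/1280) / (103/64) = 1/20
check: Δy/Fy = (17/80) / (17/4) = 1/20 ✓

α = 1/20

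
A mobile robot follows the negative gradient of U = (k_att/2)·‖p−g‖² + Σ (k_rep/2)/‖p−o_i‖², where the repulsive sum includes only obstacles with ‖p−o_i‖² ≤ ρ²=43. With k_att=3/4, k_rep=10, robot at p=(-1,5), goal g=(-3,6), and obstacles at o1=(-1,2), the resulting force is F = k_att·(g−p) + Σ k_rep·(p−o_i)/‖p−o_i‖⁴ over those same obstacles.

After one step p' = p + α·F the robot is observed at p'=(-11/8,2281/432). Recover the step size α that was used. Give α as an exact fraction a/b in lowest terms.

α = 1/4

F_att = 3/4·(g−p) = 3/4·(-2,1) = (-1.5000,0.7500)
o1: d²=9 ≤ ρ²=43; F_rep = 10·(0,3)/9² = (0.0000,0.3704)
F = F_att + ΣF_rep = (-1.5000,1.1204)
Δp = p'−p = (-0.3750,0.2801); α = Δx/Fx = (-3/8) / (-3/2) = 1/4
check: Δy/Fy = (121/432) / (121/108) = 1/4 ✓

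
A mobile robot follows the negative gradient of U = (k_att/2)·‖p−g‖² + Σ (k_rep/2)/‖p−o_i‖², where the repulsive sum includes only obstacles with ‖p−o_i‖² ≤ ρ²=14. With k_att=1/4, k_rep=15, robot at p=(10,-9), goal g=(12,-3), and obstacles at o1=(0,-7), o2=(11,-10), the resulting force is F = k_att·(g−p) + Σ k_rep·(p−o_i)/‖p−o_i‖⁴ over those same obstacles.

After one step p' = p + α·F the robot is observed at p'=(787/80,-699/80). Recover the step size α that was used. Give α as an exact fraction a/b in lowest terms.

F_att = 1/4·(g−p) = 1/4·(2,6) = (0.5000,1.5000)
o1: d²=104 > ρ²=14 → inactive
o2: d²=2 ≤ ρ²=14; F_rep = 15·(-1,1)/2² = (-3.7500,3.7500)
F = F_att + ΣF_rep = (-3.2500,5.2500)
Δp = p'−p = (-0.1625,0.2625); α = Δx/Fx = (-13/80) / (-13/4) = 1/20
check: Δy/Fy = (21/80) / (21/4) = 1/20 ✓

α = 1/20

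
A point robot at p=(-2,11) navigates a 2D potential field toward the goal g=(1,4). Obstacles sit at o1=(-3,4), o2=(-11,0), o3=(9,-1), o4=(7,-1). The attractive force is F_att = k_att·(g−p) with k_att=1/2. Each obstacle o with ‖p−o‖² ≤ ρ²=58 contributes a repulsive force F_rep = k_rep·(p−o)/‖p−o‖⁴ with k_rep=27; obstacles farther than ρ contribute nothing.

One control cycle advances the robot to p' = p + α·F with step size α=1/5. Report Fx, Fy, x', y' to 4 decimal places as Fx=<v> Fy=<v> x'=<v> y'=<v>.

F_att = 1/2·(g−p) = 1/2·(3,-7) = (1.5000,-3.5000)
o1: d²=50 ≤ ρ²=58; F_rep = 27·(1,7)/50² = (0.0108,0.0756)
o2: d²=202 > ρ²=58 → inactive
o3: d²=265 > ρ²=58 → inactive
o4: d²=225 > ρ²=58 → inactive
F = F_att + ΣF_rep = (1.5108,-3.4244)
p' = p + 1/5·F = (-1.6978,10.3151)

Fx=1.5108 Fy=-3.4244 x'=-1.6978 y'=10.3151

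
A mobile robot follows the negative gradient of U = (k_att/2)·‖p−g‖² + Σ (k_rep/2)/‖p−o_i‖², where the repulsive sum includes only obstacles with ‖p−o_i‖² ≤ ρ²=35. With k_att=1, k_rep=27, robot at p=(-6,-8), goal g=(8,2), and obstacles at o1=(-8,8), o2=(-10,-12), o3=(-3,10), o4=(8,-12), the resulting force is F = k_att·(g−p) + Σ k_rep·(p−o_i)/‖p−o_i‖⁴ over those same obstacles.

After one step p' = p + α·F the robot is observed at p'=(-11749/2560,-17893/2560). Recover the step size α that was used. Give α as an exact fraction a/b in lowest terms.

F_att = 1·(g−p) = 1·(14,10) = (14.0000,10.0000)
o1: d²=260 > ρ²=35 → inactive
o2: d²=32 ≤ ρ²=35; F_rep = 27·(4,4)/32² = (0.1055,0.1055)
o3: d²=333 > ρ²=35 → inactive
o4: d²=212 > ρ²=35 → inactive
F = F_att + ΣF_rep = (14.1055,10.1055)
Δp = p'−p = (1.4105,1.0105); α = Δx/Fx = (3611/2560) / (3611/256) = 1/10
check: Δy/Fy = (2587/2560) / (2587/256) = 1/10 ✓

α = 1/10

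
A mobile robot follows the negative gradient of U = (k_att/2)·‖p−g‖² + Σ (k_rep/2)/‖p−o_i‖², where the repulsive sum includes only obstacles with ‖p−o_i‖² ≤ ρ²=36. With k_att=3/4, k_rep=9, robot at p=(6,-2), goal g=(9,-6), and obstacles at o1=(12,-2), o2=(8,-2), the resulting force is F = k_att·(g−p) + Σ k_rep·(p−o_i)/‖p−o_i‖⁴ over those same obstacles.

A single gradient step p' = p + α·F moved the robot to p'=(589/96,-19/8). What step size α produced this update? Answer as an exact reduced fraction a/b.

α = 1/8

F_att = 3/4·(g−p) = 3/4·(3,-4) = (2.2500,-3.0000)
o1: d²=36 ≤ ρ²=36; F_rep = 9·(-6,0)/36² = (-0.0417,0.0000)
o2: d²=4 ≤ ρ²=36; F_rep = 9·(-2,0)/4² = (-1.1250,0.0000)
F = F_att + ΣF_rep = (1.0833,-3.0000)
Δp = p'−p = (0.1354,-0.3750); α = Δx/Fx = (13/96) / (13/12) = 1/8
check: Δy/Fy = (-3/8) / (-3) = 1/8 ✓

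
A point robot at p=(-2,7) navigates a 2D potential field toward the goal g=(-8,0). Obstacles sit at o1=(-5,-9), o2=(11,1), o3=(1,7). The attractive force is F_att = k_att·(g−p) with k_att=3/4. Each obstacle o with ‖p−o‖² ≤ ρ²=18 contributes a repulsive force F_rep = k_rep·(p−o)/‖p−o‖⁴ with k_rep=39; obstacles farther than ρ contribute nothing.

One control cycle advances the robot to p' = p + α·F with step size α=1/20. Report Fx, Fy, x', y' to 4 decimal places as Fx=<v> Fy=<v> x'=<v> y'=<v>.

Fx=-5.9444 Fy=-5.2500 x'=-2.2972 y'=6.7375

F_att = 3/4·(g−p) = 3/4·(-6,-7) = (-4.5000,-5.2500)
o1: d²=265 > ρ²=18 → inactive
o2: d²=205 > ρ²=18 → inactive
o3: d²=9 ≤ ρ²=18; F_rep = 39·(-3,0)/9² = (-1.4444,0.0000)
F = F_att + ΣF_rep = (-5.9444,-5.2500)
p' = p + 1/20·F = (-2.2972,6.7375)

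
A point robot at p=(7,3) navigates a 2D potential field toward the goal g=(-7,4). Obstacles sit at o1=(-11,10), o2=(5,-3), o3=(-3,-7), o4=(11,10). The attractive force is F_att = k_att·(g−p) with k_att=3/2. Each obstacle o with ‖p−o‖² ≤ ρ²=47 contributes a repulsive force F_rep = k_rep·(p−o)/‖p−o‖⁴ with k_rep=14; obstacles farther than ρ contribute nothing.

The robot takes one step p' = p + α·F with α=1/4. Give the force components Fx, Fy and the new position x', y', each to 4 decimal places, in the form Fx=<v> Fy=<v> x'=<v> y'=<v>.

F_att = 3/2·(g−p) = 3/2·(-14,1) = (-21.0000,1.5000)
o1: d²=373 > ρ²=47 → inactive
o2: d²=40 ≤ ρ²=47; F_rep = 14·(2,6)/40² = (0.0175,0.0525)
o3: d²=200 > ρ²=47 → inactive
o4: d²=65 > ρ²=47 → inactive
F = F_att + ΣF_rep = (-20.9825,1.5525)
p' = p + 1/4·F = (1.7544,3.3881)

Fx=-20.9825 Fy=1.5525 x'=1.7544 y'=3.3881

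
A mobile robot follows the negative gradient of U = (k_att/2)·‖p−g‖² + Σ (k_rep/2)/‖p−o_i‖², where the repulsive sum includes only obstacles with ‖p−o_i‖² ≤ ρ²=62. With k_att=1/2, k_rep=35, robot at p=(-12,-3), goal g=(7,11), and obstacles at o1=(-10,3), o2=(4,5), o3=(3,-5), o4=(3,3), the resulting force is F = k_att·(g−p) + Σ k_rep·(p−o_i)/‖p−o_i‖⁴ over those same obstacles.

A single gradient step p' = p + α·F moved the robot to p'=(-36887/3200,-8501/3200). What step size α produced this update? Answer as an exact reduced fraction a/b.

α = 1/20

F_att = 1/2·(g−p) = 1/2·(19,14) = (9.5000,7.0000)
o1: d²=40 ≤ ρ²=62; F_rep = 35·(-2,-6)/40² = (-0.0437,-0.1313)
o2: d²=320 > ρ²=62 → inactive
o3: d²=229 > ρ²=62 → inactive
o4: d²=261 > ρ²=62 → inactive
F = F_att + ΣF_rep = (9.4563,6.8688)
Δp = p'−p = (0.4728,0.3434); α = Δx/Fx = (1513/3200) / (1513/160) = 1/20
check: Δy/Fy = (1099/3200) / (1099/160) = 1/20 ✓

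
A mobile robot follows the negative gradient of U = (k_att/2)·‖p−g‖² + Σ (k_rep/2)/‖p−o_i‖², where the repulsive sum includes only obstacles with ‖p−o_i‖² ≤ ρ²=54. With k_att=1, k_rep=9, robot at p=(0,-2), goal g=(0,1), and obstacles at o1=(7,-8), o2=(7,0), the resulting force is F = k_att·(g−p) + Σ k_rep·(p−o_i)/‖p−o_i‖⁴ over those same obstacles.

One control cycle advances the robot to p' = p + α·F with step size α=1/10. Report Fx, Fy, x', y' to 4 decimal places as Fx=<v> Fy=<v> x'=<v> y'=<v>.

F_att = 1·(g−p) = 1·(0,3) = (0.0000,3.0000)
o1: d²=85 > ρ²=54 → inactive
o2: d²=53 ≤ ρ²=54; F_rep = 9·(-7,-2)/53² = (-0.0224,-0.0064)
F = F_att + ΣF_rep = (-0.0224,2.9936)
p' = p + 1/10·F = (-0.0022,-1.7006)

Fx=-0.0224 Fy=2.9936 x'=-0.0022 y'=-1.7006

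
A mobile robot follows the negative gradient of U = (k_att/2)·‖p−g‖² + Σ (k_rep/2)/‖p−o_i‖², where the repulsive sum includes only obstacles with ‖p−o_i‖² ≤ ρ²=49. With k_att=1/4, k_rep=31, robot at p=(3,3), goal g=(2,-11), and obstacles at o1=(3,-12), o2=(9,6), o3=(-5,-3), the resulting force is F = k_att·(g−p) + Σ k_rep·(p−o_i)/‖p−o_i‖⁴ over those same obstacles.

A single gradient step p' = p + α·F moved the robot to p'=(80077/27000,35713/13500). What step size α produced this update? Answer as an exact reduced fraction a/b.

α = 1/10

F_att = 1/4·(g−p) = 1/4·(-1,-14) = (-0.2500,-3.5000)
o1: d²=225 > ρ²=49 → inactive
o2: d²=45 ≤ ρ²=49; F_rep = 31·(-6,-3)/45² = (-0.0919,-0.0459)
o3: d²=100 > ρ²=49 → inactive
F = F_att + ΣF_rep = (-0.3419,-3.5459)
Δp = p'−p = (-0.0342,-0.3546); α = Δx/Fx = (-923/27000) / (-923/2700) = 1/10
check: Δy/Fy = (-4787/13500) / (-4787/1350) = 1/10 ✓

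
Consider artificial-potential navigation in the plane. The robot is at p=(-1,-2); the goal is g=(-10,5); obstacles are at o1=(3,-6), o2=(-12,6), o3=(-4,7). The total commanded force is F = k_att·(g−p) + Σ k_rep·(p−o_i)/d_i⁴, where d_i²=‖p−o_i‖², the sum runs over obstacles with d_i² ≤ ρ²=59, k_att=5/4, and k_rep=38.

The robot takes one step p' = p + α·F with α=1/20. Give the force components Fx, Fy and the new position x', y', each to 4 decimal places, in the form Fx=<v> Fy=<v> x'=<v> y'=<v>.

Fx=-11.3984 Fy=8.8984 x'=-1.5699 y'=-1.5551

F_att = 5/4·(g−p) = 5/4·(-9,7) = (-11.2500,8.7500)
o1: d²=32 ≤ ρ²=59; F_rep = 38·(-4,4)/32² = (-0.1484,0.1484)
o2: d²=185 > ρ²=59 → inactive
o3: d²=90 > ρ²=59 → inactive
F = F_att + ΣF_rep = (-11.3984,8.8984)
p' = p + 1/20·F = (-1.5699,-1.5551)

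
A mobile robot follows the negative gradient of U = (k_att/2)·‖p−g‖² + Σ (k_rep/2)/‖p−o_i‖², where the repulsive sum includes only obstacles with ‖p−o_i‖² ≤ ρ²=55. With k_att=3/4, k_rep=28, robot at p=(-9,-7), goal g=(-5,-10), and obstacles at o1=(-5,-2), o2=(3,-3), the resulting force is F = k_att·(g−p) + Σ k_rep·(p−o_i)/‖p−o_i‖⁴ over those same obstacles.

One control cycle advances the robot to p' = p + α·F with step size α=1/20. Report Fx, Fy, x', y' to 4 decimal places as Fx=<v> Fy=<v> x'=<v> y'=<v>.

F_att = 3/4·(g−p) = 3/4·(4,-3) = (3.0000,-2.2500)
o1: d²=41 ≤ ρ²=55; F_rep = 28·(-4,-5)/41² = (-0.0666,-0.0833)
o2: d²=160 > ρ²=55 → inactive
F = F_att + ΣF_rep = (2.9334,-2.3333)
p' = p + 1/20·F = (-8.8533,-7.1167)

Fx=2.9334 Fy=-2.3333 x'=-8.8533 y'=-7.1167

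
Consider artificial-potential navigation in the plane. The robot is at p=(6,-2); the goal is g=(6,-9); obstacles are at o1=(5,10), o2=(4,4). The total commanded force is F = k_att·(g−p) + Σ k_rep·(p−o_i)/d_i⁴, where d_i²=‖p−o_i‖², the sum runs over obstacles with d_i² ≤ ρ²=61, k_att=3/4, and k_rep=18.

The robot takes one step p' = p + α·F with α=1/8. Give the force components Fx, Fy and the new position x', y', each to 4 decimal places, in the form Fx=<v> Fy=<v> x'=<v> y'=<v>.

F_att = 3/4·(g−p) = 3/4·(0,-7) = (0.0000,-5.2500)
o1: d²=145 > ρ²=61 → inactive
o2: d²=40 ≤ ρ²=61; F_rep = 18·(2,-6)/40² = (0.0225,-0.0675)
F = F_att + ΣF_rep = (0.0225,-5.3175)
p' = p + 1/8·F = (6.0028,-2.6647)

Fx=0.0225 Fy=-5.3175 x'=6.0028 y'=-2.6647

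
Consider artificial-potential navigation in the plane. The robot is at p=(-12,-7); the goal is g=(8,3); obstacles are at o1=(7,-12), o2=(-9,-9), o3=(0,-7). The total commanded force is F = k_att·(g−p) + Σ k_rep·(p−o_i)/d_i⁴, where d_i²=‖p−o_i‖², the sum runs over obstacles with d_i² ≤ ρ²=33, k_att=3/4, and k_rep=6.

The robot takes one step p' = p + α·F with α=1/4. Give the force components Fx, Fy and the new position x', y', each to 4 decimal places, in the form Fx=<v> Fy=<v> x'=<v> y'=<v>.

F_att = 3/4·(g−p) = 3/4·(20,10) = (15.0000,7.5000)
o1: d²=386 > ρ²=33 → inactive
o2: d²=13 ≤ ρ²=33; F_rep = 6·(-3,2)/13² = (-0.1065,0.0710)
o3: d²=144 > ρ²=33 → inactive
F = F_att + ΣF_rep = (14.8935,7.5710)
p' = p + 1/4·F = (-8.2766,-5.1072)

Fx=14.8935 Fy=7.5710 x'=-8.2766 y'=-5.1072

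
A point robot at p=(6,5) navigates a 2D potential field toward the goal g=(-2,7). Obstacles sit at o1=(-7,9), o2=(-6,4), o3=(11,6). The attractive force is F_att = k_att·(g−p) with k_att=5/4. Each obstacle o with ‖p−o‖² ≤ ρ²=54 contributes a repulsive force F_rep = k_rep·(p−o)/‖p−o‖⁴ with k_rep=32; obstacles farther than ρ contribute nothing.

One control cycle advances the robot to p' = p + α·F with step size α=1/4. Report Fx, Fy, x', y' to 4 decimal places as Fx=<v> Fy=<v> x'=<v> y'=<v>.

F_att = 5/4·(g−p) = 5/4·(-8,2) = (-10.0000,2.5000)
o1: d²=185 > ρ²=54 → inactive
o2: d²=145 > ρ²=54 → inactive
o3: d²=26 ≤ ρ²=54; F_rep = 32·(-5,-1)/26² = (-0.2367,-0.0473)
F = F_att + ΣF_rep = (-10.2367,2.4527)
p' = p + 1/4·F = (3.4408,5.6132)

Fx=-10.2367 Fy=2.4527 x'=3.4408 y'=5.6132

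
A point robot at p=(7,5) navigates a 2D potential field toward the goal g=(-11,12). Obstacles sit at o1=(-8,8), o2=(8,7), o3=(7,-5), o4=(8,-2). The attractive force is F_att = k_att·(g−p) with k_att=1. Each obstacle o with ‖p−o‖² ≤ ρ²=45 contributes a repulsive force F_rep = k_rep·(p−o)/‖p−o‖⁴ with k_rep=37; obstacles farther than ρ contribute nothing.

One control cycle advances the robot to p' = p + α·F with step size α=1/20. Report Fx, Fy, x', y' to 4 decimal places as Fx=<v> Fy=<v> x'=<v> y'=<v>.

F_att = 1·(g−p) = 1·(-18,7) = (-18.0000,7.0000)
o1: d²=234 > ρ²=45 → inactive
o2: d²=5 ≤ ρ²=45; F_rep = 37·(-1,-2)/5² = (-1.4800,-2.9600)
o3: d²=100 > ρ²=45 → inactive
o4: d²=50 > ρ²=45 → inactive
F = F_att + ΣF_rep = (-19.4800,4.0400)
p' = p + 1/20·F = (6.0260,5.2020)

Fx=-19.4800 Fy=4.0400 x'=6.0260 y'=5.2020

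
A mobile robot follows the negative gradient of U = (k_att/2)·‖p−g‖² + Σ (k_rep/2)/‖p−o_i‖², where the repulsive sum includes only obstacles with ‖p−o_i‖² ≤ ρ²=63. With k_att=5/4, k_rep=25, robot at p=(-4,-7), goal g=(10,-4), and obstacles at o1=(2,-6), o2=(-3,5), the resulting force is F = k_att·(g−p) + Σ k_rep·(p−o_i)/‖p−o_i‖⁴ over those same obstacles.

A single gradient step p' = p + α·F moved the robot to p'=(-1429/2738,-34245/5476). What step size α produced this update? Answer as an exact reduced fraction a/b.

α = 1/5

F_att = 5/4·(g−p) = 5/4·(14,3) = (17.5000,3.7500)
o1: d²=37 ≤ ρ²=63; F_rep = 25·(-6,-1)/37² = (-0.1096,-0.0183)
o2: d²=145 > ρ²=63 → inactive
F = F_att + ΣF_rep = (17.3904,3.7317)
Δp = p'−p = (3.4781,0.7463); α = Δx/Fx = (9523/2738) / (47615/2738) = 1/5
check: Δy/Fy = (4087/5476) / (20435/5476) = 1/5 ✓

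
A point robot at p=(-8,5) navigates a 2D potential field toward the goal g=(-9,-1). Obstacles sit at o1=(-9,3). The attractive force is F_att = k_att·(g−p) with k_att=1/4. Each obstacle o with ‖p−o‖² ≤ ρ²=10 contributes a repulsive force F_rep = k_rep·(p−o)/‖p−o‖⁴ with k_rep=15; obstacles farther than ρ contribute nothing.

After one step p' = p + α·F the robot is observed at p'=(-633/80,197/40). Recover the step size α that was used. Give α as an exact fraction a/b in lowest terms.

α = 1/4

F_att = 1/4·(g−p) = 1/4·(-1,-6) = (-0.2500,-1.5000)
o1: d²=5 ≤ ρ²=10; F_rep = 15·(1,2)/5² = (0.6000,1.2000)
F = F_att + ΣF_rep = (0.3500,-0.3000)
Δp = p'−p = (0.0875,-0.0750); α = Δx/Fx = (7/80) / (7/20) = 1/4
check: Δy/Fy = (-3/40) / (-3/10) = 1/4 ✓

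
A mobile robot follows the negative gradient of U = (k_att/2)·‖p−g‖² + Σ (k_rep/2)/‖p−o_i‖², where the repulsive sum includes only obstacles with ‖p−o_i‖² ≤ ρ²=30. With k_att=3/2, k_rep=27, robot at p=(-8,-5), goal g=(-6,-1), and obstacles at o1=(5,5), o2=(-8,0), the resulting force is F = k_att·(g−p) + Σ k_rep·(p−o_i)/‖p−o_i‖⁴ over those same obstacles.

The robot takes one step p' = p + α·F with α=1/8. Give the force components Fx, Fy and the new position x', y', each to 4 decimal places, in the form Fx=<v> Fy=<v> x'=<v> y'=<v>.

F_att = 3/2·(g−p) = 3/2·(2,4) = (3.0000,6.0000)
o1: d²=269 > ρ²=30 → inactive
o2: d²=25 ≤ ρ²=30; F_rep = 27·(0,-5)/25² = (0.0000,-0.2160)
F = F_att + ΣF_rep = (3.0000,5.7840)
p' = p + 1/8·F = (-7.6250,-4.2770)

Fx=3.0000 Fy=5.7840 x'=-7.6250 y'=-4.2770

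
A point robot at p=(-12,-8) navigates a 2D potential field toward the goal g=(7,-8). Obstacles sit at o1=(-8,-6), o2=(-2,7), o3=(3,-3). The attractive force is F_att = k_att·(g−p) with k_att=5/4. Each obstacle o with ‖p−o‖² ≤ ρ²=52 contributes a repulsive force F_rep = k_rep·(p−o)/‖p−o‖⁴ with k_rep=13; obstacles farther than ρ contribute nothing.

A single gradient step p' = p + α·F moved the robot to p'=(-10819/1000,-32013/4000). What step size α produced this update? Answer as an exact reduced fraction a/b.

α = 1/20

F_att = 5/4·(g−p) = 5/4·(19,0) = (23.7500,0.0000)
o1: d²=20 ≤ ρ²=52; F_rep = 13·(-4,-2)/20² = (-0.1300,-0.0650)
o2: d²=325 > ρ²=52 → inactive
o3: d²=250 > ρ²=52 → inactive
F = F_att + ΣF_rep = (23.6200,-0.0650)
Δp = p'−p = (1.1810,-0.0032); α = Δx/Fx = (1181/1000) / (1181/50) = 1/20
check: Δy/Fy = (-13/4000) / (-13/200) = 1/20 ✓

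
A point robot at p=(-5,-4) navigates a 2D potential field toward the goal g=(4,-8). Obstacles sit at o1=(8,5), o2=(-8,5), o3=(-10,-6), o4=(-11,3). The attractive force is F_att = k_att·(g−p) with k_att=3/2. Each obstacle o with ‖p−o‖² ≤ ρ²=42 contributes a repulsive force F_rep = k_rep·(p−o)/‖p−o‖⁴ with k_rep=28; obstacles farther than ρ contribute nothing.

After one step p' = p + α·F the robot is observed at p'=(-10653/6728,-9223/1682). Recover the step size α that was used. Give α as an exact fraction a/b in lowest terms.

F_att = 3/2·(g−p) = 3/2·(9,-4) = (13.5000,-6.0000)
o1: d²=250 > ρ²=42 → inactive
o2: d²=90 > ρ²=42 → inactive
o3: d²=29 ≤ ρ²=42; F_rep = 28·(5,2)/29² = (0.1665,0.0666)
o4: d²=85 > ρ²=42 → inactive
F = F_att + ΣF_rep = (13.6665,-5.9334)
Δp = p'−p = (3.4166,-1.4834); α = Δx/Fx = (22987/6728) / (22987/1682) = 1/4
check: Δy/Fy = (-2495/1682) / (-4990/841) = 1/4 ✓

α = 1/4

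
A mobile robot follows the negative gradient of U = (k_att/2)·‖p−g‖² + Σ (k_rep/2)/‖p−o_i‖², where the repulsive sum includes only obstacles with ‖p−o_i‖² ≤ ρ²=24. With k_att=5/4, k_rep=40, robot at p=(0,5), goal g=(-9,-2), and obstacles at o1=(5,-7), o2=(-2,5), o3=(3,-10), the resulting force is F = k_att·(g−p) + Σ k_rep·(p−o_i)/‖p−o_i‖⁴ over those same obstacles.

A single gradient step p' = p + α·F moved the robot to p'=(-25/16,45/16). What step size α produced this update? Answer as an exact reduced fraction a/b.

α = 1/4

F_att = 5/4·(g−p) = 5/4·(-9,-7) = (-11.2500,-8.7500)
o1: d²=169 > ρ²=24 → inactive
o2: d²=4 ≤ ρ²=24; F_rep = 40·(2,0)/4² = (5.0000,0.0000)
o3: d²=234 > ρ²=24 → inactive
F = F_att + ΣF_rep = (-6.2500,-8.7500)
Δp = p'−p = (-1.5625,-2.1875); α = Δx/Fx = (-25/16) / (-25/4) = 1/4
check: Δy/Fy = (-35/16) / (-35/4) = 1/4 ✓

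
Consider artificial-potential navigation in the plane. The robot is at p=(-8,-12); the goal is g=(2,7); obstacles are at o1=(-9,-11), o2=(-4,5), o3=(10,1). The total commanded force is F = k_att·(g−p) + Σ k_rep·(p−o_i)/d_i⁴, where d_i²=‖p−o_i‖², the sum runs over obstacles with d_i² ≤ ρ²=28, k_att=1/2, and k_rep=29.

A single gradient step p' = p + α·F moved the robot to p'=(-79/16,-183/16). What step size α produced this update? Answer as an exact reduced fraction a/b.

F_att = 1/2·(g−p) = 1/2·(10,19) = (5.0000,9.5000)
o1: d²=2 ≤ ρ²=28; F_rep = 29·(1,-1)/2² = (7.2500,-7.2500)
o2: d²=305 > ρ²=28 → inactive
o3: d²=493 > ρ²=28 → inactive
F = F_att + ΣF_rep = (12.2500,2.2500)
Δp = p'−p = (3.0625,0.5625); α = Δx/Fx = (49/16) / (49/4) = 1/4
check: Δy/Fy = (9/16) / (9/4) = 1/4 ✓

α = 1/4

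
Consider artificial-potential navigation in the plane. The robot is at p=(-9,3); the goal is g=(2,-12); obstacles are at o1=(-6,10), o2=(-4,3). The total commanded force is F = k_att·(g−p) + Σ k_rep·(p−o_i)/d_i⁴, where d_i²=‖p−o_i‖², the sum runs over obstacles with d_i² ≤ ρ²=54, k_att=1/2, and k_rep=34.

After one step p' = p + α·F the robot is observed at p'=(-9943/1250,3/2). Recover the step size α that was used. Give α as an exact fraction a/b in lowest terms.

α = 1/5

F_att = 1/2·(g−p) = 1/2·(11,-15) = (5.5000,-7.5000)
o1: d²=58 > ρ²=54 → inactive
o2: d²=25 ≤ ρ²=54; F_rep = 34·(-5,0)/25² = (-0.2720,0.0000)
F = F_att + ΣF_rep = (5.2280,-7.5000)
Δp = p'−p = (1.0456,-1.5000); α = Δx/Fx = (1307/1250) / (1307/250) = 1/5
check: Δy/Fy = (-3/2) / (-15/2) = 1/5 ✓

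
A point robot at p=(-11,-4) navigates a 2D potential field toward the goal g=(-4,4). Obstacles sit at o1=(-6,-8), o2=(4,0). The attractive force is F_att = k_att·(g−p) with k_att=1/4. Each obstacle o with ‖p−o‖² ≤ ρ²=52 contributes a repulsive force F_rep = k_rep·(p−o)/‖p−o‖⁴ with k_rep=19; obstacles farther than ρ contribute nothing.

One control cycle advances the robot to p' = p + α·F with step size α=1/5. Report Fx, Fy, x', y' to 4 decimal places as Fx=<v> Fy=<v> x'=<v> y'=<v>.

Fx=1.6935 Fy=2.0452 x'=-10.6613 y'=-3.5910

F_att = 1/4·(g−p) = 1/4·(7,8) = (1.7500,2.0000)
o1: d²=41 ≤ ρ²=52; F_rep = 19·(-5,4)/41² = (-0.0565,0.0452)
o2: d²=241 > ρ²=52 → inactive
F = F_att + ΣF_rep = (1.6935,2.0452)
p' = p + 1/5·F = (-10.6613,-3.5910)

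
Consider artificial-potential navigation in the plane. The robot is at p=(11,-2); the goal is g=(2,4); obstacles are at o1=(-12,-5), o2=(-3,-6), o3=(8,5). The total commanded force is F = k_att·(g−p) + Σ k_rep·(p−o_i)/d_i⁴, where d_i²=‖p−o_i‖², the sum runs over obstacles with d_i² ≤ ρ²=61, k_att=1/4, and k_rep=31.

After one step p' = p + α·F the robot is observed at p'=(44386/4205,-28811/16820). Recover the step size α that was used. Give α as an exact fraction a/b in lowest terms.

α = 1/5

F_att = 1/4·(g−p) = 1/4·(-9,6) = (-2.2500,1.5000)
o1: d²=538 > ρ²=61 → inactive
o2: d²=212 > ρ²=61 → inactive
o3: d²=58 ≤ ρ²=61; F_rep = 31·(3,-7)/58² = (0.0276,-0.0645)
F = F_att + ΣF_rep = (-2.2224,1.4355)
Δp = p'−p = (-0.4445,0.2871); α = Δx/Fx = (-1869/4205) / (-1869/841) = 1/5
check: Δy/Fy = (4829/16820) / (4829/3364) = 1/5 ✓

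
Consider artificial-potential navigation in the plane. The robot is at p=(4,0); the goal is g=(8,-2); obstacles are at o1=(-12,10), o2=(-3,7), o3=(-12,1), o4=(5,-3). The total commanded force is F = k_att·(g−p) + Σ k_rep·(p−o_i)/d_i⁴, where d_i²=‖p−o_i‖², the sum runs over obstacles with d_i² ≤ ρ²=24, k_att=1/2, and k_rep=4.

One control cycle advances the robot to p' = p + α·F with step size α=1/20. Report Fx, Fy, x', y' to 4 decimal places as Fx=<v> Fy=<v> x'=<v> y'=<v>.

Fx=1.9600 Fy=-0.8800 x'=4.0980 y'=-0.0440

F_att = 1/2·(g−p) = 1/2·(4,-2) = (2.0000,-1.0000)
o1: d²=356 > ρ²=24 → inactive
o2: d²=98 > ρ²=24 → inactive
o3: d²=257 > ρ²=24 → inactive
o4: d²=10 ≤ ρ²=24; F_rep = 4·(-1,3)/10² = (-0.0400,0.1200)
F = F_att + ΣF_rep = (1.9600,-0.8800)
p' = p + 1/20·F = (4.0980,-0.0440)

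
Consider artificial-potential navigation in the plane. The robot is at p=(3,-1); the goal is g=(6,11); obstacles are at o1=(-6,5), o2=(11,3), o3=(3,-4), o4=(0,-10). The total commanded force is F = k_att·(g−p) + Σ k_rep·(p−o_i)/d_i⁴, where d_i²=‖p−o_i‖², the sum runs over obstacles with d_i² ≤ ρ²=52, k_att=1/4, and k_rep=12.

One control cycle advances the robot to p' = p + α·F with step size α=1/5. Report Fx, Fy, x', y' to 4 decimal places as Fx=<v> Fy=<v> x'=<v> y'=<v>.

Fx=0.7500 Fy=3.4444 x'=3.1500 y'=-0.3111

F_att = 1/4·(g−p) = 1/4·(3,12) = (0.7500,3.0000)
o1: d²=117 > ρ²=52 → inactive
o2: d²=80 > ρ²=52 → inactive
o3: d²=9 ≤ ρ²=52; F_rep = 12·(0,3)/9² = (0.0000,0.4444)
o4: d²=90 > ρ²=52 → inactive
F = F_att + ΣF_rep = (0.7500,3.4444)
p' = p + 1/5·F = (3.1500,-0.3111)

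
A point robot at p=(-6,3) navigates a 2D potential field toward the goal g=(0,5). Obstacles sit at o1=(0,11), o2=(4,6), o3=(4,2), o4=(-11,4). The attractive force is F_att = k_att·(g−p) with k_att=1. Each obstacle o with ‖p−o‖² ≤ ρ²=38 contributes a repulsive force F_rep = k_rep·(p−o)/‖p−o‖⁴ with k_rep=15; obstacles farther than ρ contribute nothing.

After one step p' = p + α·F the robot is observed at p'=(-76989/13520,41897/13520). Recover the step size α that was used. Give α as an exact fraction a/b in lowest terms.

F_att = 1·(g−p) = 1·(6,2) = (6.0000,2.0000)
o1: d²=100 > ρ²=38 → inactive
o2: d²=109 > ρ²=38 → inactive
o3: d²=101 > ρ²=38 → inactive
o4: d²=26 ≤ ρ²=38; F_rep = 15·(5,-1)/26² = (0.1109,-0.0222)
F = F_att + ΣF_rep = (6.1109,1.9778)
Δp = p'−p = (0.3055,0.0989); α = Δx/Fx = (4131/13520) / (4131/676) = 1/20
check: Δy/Fy = (1337/13520) / (1337/676) = 1/20 ✓

α = 1/20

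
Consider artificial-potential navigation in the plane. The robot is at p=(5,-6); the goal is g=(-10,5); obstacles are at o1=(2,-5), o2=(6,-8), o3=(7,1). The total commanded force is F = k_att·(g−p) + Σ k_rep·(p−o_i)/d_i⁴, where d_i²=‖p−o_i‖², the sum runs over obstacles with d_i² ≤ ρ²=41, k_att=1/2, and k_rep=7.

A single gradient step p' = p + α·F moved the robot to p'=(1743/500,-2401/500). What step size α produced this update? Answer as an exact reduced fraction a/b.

F_att = 1/2·(g−p) = 1/2·(-15,11) = (-7.5000,5.5000)
o1: d²=10 ≤ ρ²=41; F_rep = 7·(3,-1)/10² = (0.2100,-0.0700)
o2: d²=5 ≤ ρ²=41; F_rep = 7·(-1,2)/5² = (-0.2800,0.5600)
o3: d²=53 > ρ²=41 → inactive
F = F_att + ΣF_rep = (-7.5700,5.9900)
Δp = p'−p = (-1.5140,1.1980); α = Δx/Fx = (-757/500) / (-757/100) = 1/5
check: Δy/Fy = (599/500) / (599/100) = 1/5 ✓

α = 1/5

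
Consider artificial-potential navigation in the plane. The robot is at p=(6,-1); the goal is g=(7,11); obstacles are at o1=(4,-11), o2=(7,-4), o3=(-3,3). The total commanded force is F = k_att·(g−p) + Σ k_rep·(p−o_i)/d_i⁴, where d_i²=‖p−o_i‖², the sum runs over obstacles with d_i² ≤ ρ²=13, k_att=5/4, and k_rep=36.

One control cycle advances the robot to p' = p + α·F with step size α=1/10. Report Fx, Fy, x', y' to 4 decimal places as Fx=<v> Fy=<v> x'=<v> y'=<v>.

Fx=0.8900 Fy=16.0800 x'=6.0890 y'=0.6080

F_att = 5/4·(g−p) = 5/4·(1,12) = (1.2500,15.0000)
o1: d²=104 > ρ²=13 → inactive
o2: d²=10 ≤ ρ²=13; F_rep = 36·(-1,3)/10² = (-0.3600,1.0800)
o3: d²=97 > ρ²=13 → inactive
F = F_att + ΣF_rep = (0.8900,16.0800)
p' = p + 1/10·F = (6.0890,0.6080)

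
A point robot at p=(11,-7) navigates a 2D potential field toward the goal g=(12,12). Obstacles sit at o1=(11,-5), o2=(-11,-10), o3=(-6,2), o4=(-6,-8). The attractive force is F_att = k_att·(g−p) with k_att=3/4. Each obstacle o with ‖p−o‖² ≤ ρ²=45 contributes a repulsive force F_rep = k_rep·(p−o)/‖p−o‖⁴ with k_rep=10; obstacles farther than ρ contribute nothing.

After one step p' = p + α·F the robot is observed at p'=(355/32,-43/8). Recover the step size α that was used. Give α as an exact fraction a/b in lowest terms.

F_att = 3/4·(g−p) = 3/4·(1,19) = (0.7500,14.2500)
o1: d²=4 ≤ ρ²=45; F_rep = 10·(0,-2)/4² = (0.0000,-1.2500)
o2: d²=493 > ρ²=45 → inactive
o3: d²=370 > ρ²=45 → inactive
o4: d²=290 > ρ²=45 → inactive
F = F_att + ΣF_rep = (0.7500,13.0000)
Δp = p'−p = (0.0938,1.6250); α = Δx/Fx = (3/32) / (3/4) = 1/8
check: Δy/Fy = (13/8) / (13) = 1/8 ✓

α = 1/8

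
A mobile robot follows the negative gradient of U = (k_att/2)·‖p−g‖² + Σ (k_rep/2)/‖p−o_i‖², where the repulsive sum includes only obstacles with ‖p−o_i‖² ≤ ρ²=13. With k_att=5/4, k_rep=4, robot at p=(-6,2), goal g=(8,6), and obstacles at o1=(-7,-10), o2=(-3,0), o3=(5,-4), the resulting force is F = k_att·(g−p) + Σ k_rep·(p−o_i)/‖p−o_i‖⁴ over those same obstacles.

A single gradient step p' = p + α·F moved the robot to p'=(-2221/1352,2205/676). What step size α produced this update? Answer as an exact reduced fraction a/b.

α = 1/4

F_att = 5/4·(g−p) = 5/4·(14,4) = (17.5000,5.0000)
o1: d²=145 > ρ²=13 → inactive
o2: d²=13 ≤ ρ²=13; F_rep = 4·(-3,2)/13² = (-0.0710,0.0473)
o3: d²=157 > ρ²=13 → inactive
F = F_att + ΣF_rep = (17.4290,5.0473)
Δp = p'−p = (4.3572,1.2618); α = Δx/Fx = (5891/1352) / (5891/338) = 1/4
check: Δy/Fy = (853/676) / (853/169) = 1/4 ✓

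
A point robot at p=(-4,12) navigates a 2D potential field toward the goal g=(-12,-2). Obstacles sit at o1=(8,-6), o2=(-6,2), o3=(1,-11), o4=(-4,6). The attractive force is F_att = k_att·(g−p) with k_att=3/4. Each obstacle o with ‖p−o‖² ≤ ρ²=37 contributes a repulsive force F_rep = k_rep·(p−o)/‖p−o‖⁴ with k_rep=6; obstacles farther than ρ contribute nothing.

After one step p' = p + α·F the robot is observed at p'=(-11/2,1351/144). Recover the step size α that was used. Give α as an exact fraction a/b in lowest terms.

F_att = 3/4·(g−p) = 3/4·(-8,-14) = (-6.0000,-10.5000)
o1: d²=468 > ρ²=37 → inactive
o2: d²=104 > ρ²=37 → inactive
o3: d²=554 > ρ²=37 → inactive
o4: d²=36 ≤ ρ²=37; F_rep = 6·(0,6)/36² = (0.0000,0.0278)
F = F_att + ΣF_rep = (-6.0000,-10.4722)
Δp = p'−p = (-1.5000,-2.6181); α = Δx/Fx = (-3/2) / (-6) = 1/4
check: Δy/Fy = (-377/144) / (-377/36) = 1/4 ✓

α = 1/4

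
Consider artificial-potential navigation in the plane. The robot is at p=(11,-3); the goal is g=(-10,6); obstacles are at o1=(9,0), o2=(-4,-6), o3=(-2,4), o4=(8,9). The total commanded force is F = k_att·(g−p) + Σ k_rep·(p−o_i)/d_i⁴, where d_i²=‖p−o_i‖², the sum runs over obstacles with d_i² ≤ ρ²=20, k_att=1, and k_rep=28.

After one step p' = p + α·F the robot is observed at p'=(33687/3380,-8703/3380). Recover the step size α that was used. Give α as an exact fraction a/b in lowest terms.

α = 1/20

F_att = 1·(g−p) = 1·(-21,9) = (-21.0000,9.0000)
o1: d²=13 ≤ ρ²=20; F_rep = 28·(2,-3)/13² = (0.3314,-0.4970)
o2: d²=234 > ρ²=20 → inactive
o3: d²=218 > ρ²=20 → inactive
o4: d²=153 > ρ²=20 → inactive
F = F_att + ΣF_rep = (-20.6686,8.5030)
Δp = p'−p = (-1.0334,0.4251); α = Δx/Fx = (-3493/3380) / (-3493/169) = 1/20
check: Δy/Fy = (1437/3380) / (1437/169) = 1/20 ✓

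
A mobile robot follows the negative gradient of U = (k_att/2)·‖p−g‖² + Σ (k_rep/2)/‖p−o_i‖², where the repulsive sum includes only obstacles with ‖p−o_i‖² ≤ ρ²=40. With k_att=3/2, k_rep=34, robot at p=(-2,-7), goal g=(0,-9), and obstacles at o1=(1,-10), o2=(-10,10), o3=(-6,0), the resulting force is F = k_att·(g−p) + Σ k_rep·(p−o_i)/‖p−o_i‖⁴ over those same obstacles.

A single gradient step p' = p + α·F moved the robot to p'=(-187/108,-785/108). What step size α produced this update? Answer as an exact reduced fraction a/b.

α = 1/10

F_att = 3/2·(g−p) = 3/2·(2,-2) = (3.0000,-3.0000)
o1: d²=18 ≤ ρ²=40; F_rep = 34·(-3,3)/18² = (-0.3148,0.3148)
o2: d²=353 > ρ²=40 → inactive
o3: d²=65 > ρ²=40 → inactive
F = F_att + ΣF_rep = (2.6852,-2.6852)
Δp = p'−p = (0.2685,-0.2685); α = Δx/Fx = (29/108) / (145/54) = 1/10
check: Δy/Fy = (-29/108) / (-145/54) = 1/10 ✓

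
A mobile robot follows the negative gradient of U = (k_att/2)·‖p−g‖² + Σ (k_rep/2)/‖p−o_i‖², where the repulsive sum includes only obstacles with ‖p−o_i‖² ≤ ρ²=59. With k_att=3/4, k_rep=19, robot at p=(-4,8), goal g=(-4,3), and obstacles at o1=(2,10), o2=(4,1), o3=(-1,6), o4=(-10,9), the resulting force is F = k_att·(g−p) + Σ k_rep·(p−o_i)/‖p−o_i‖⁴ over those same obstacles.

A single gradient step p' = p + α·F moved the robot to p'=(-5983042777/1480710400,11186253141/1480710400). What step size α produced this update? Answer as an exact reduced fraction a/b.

α = 1/8

F_att = 3/4·(g−p) = 3/4·(0,-5) = (0.0000,-3.7500)
o1: d²=40 ≤ ρ²=59; F_rep = 19·(-6,-2)/40² = (-0.0712,-0.0238)
o2: d²=113 > ρ²=59 → inactive
o3: d²=13 ≤ ρ²=59; F_rep = 19·(-3,2)/13² = (-0.3373,0.2249)
o4: d²=37 ≤ ρ²=59; F_rep = 19·(6,-1)/37² = (0.0833,-0.0139)
F = F_att + ΣF_rep = (-0.3253,-3.5628)
Δp = p'−p = (-0.0407,-0.4453); α = Δx/Fx = (-60201177/1480710400) / (-60201177/185088800) = 1/8
check: Δy/Fy = (-659430059/1480710400) / (-659430059/185088800) = 1/8 ✓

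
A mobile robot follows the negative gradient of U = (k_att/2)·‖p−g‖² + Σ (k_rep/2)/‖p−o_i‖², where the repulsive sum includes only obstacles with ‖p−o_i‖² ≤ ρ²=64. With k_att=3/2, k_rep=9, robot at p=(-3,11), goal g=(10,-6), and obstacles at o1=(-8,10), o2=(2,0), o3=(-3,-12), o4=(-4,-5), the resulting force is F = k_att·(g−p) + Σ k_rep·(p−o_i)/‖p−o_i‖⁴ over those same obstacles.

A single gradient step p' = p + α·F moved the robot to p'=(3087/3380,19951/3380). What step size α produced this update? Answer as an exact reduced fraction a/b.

F_att = 3/2·(g−p) = 3/2·(13,-17) = (19.5000,-25.5000)
o1: d²=26 ≤ ρ²=64; F_rep = 9·(5,1)/26² = (0.0666,0.0133)
o2: d²=146 > ρ²=64 → inactive
o3: d²=529 > ρ²=64 → inactive
o4: d²=257 > ρ²=64 → inactive
F = F_att + ΣF_rep = (19.5666,-25.4867)
Δp = p'−p = (3.9133,-5.0973); α = Δx/Fx = (13227/3380) / (13227/676) = 1/5
check: Δy/Fy = (-17229/3380) / (-17229/676) = 1/5 ✓

α = 1/5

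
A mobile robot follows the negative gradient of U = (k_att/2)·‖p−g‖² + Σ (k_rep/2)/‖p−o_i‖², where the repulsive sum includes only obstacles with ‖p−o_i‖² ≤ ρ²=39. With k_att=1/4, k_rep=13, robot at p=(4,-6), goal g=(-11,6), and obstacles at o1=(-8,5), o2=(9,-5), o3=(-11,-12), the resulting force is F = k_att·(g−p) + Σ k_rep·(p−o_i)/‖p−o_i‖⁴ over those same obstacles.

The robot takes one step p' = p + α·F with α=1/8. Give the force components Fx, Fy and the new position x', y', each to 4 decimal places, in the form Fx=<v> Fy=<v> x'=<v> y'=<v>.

Fx=-3.8462 Fy=2.9808 x'=3.5192 y'=-5.6274

F_att = 1/4·(g−p) = 1/4·(-15,12) = (-3.7500,3.0000)
o1: d²=265 > ρ²=39 → inactive
o2: d²=26 ≤ ρ²=39; F_rep = 13·(-5,-1)/26² = (-0.0962,-0.0192)
o3: d²=261 > ρ²=39 → inactive
F = F_att + ΣF_rep = (-3.8462,2.9808)
p' = p + 1/8·F = (3.5192,-5.6274)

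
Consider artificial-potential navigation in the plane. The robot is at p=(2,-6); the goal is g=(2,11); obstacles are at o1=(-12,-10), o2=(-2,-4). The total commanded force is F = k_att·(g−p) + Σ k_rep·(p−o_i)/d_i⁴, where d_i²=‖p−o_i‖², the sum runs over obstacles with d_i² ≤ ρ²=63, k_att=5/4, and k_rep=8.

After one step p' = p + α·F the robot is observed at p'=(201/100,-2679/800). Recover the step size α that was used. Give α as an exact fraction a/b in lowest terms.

α = 1/8

F_att = 5/4·(g−p) = 5/4·(0,17) = (0.0000,21.2500)
o1: d²=212 > ρ²=63 → inactive
o2: d²=20 ≤ ρ²=63; F_rep = 8·(4,-2)/20² = (0.0800,-0.0400)
F = F_att + ΣF_rep = (0.0800,21.2100)
Δp = p'−p = (0.0100,2.6513); α = Δx/Fx = (1/100) / (2/25) = 1/8
check: Δy/Fy = (2121/800) / (2121/100) = 1/8 ✓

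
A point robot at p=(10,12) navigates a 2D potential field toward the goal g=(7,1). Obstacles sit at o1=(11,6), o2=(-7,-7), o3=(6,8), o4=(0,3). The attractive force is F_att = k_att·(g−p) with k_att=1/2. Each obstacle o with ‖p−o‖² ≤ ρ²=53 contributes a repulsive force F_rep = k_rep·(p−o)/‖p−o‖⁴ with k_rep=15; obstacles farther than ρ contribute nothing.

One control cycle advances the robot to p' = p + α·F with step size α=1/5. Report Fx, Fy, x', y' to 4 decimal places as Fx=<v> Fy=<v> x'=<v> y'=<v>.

Fx=-1.4524 Fy=-5.3757 x'=9.7095 y'=10.9249

F_att = 1/2·(g−p) = 1/2·(-3,-11) = (-1.5000,-5.5000)
o1: d²=37 ≤ ρ²=53; F_rep = 15·(-1,6)/37² = (-0.0110,0.0657)
o2: d²=650 > ρ²=53 → inactive
o3: d²=32 ≤ ρ²=53; F_rep = 15·(4,4)/32² = (0.0586,0.0586)
o4: d²=181 > ρ²=53 → inactive
F = F_att + ΣF_rep = (-1.4524,-5.3757)
p' = p + 1/5·F = (9.7095,10.9249)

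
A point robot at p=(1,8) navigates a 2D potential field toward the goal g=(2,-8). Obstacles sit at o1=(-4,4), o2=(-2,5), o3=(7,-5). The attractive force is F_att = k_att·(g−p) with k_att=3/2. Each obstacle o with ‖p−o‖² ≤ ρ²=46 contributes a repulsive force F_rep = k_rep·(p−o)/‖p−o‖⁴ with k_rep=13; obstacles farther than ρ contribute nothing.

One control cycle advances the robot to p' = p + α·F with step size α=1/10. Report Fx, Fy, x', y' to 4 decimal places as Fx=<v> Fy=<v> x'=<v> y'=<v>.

Fx=1.6590 Fy=-23.8487 x'=1.1659 y'=5.6151

F_att = 3/2·(g−p) = 3/2·(1,-16) = (1.5000,-24.0000)
o1: d²=41 ≤ ρ²=46; F_rep = 13·(5,4)/41² = (0.0387,0.0309)
o2: d²=18 ≤ ρ²=46; F_rep = 13·(3,3)/18² = (0.1204,0.1204)
o3: d²=205 > ρ²=46 → inactive
F = F_att + ΣF_rep = (1.6590,-23.8487)
p' = p + 1/10·F = (1.1659,5.6151)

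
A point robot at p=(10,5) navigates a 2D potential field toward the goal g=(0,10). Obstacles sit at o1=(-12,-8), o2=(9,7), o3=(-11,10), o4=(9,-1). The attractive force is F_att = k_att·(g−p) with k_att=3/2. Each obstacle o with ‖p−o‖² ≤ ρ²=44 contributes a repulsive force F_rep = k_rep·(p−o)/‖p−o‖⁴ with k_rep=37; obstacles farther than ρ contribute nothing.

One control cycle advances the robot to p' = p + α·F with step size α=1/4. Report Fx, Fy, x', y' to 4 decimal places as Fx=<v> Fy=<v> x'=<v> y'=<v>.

Fx=-13.4930 Fy=4.7022 x'=6.6268 y'=6.1755

F_att = 3/2·(g−p) = 3/2·(-10,5) = (-15.0000,7.5000)
o1: d²=653 > ρ²=44 → inactive
o2: d²=5 ≤ ρ²=44; F_rep = 37·(1,-2)/5² = (1.4800,-2.9600)
o3: d²=466 > ρ²=44 → inactive
o4: d²=37 ≤ ρ²=44; F_rep = 37·(1,6)/37² = (0.0270,0.1622)
F = F_att + ΣF_rep = (-13.4930,4.7022)
p' = p + 1/4·F = (6.6268,6.1755)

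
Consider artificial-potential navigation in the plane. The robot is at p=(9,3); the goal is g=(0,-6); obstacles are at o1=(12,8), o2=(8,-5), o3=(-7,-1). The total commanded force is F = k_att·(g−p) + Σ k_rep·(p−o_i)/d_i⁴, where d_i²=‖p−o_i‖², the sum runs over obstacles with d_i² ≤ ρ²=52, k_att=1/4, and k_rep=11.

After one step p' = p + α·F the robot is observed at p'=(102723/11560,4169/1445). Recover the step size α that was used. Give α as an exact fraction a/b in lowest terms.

α = 1/20

F_att = 1/4·(g−p) = 1/4·(-9,-9) = (-2.2500,-2.2500)
o1: d²=34 ≤ ρ²=52; F_rep = 11·(-3,-5)/34² = (-0.0285,-0.0476)
o2: d²=65 > ρ²=52 → inactive
o3: d²=272 > ρ²=52 → inactive
F = F_att + ΣF_rep = (-2.2785,-2.2976)
Δp = p'−p = (-0.1139,-0.1149); α = Δx/Fx = (-1317/11560) / (-1317/578) = 1/20
check: Δy/Fy = (-166/1445) / (-664/289) = 1/20 ✓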